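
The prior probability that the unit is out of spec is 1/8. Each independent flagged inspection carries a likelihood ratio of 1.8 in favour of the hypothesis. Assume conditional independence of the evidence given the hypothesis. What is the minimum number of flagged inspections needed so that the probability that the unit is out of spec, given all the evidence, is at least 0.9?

Prior odds = 0.125/0.875 = 1/7.
Likelihood ratio per flagged inspection = 1.8.
Target posterior odds = 0.9/0.1 = 9.
Require 1.8ⁿ ≥ 9 ÷ (1/7) = 63.
1.8⁷ = 4782969/78125 falls short of 63 but 1.8⁸ = 43046721/390625 reaches it, so n = 8.

8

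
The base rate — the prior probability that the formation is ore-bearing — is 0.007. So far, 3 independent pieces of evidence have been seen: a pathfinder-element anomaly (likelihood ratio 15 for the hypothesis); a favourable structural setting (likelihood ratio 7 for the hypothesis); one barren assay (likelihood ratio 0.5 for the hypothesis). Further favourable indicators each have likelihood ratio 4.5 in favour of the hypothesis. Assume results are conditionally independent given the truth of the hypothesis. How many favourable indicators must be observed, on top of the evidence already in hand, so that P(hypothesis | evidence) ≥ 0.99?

Prior odds = 0.007/0.993 = 7/993.
Combined Bayes factor of the evidence already in hand = 15 × 7 × 0.5 = 52.5.
Odds after that evidence = (7/993) × 52.5 = 245/662.
Target odds = 0.99/0.01 = 99.
Need 4.5ⁿ ≥ 99 ÷ (245/662) = 65538/245.
4.5³ = 91.125 falls short of 65538/245 but 4.5⁴ = 410.0625 reaches it, so n = 4.

4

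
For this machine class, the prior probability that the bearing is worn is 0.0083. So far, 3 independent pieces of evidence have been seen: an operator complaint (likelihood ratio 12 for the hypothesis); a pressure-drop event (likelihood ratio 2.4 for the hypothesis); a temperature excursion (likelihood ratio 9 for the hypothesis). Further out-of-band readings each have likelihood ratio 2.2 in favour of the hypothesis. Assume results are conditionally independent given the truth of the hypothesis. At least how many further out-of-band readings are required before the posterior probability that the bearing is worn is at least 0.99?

5

Prior odds = 0.0083/0.9917 = 83/9917.
Combined Bayes factor of the evidence already in hand = 12 × 2.4 × 9 = 259.2.
Odds after that evidence = (83/9917) × 259.2 = 107568/49585.
Target odds = 0.99/0.01 = 99.
Need 2.2ⁿ ≥ 99 ÷ (107568/49585) = 545435/11952.
2.2⁴ = 23.4256 falls short of 545435/11952 but 2.2⁵ = 51.53632 reaches it, so n = 5.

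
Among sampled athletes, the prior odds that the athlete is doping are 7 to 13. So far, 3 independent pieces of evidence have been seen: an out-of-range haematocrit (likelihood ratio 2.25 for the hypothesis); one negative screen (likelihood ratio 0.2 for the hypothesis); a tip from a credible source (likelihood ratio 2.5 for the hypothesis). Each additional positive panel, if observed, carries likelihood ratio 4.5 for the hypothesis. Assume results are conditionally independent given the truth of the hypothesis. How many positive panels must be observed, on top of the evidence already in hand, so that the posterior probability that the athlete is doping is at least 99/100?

Prior odds = 7/13.
Combined Bayes factor of the evidence already in hand = 2.25 × 0.2 × 2.5 = 1.125.
Odds after that evidence = (7/13) × 1.125 = 63/104.
Target odds = 0.99/0.01 = 99.
Need 4.5ⁿ ≥ 99 ÷ (63/104) = 1144/7.
4.5³ = 91.125 falls short of 1144/7 but 4.5⁴ = 410.0625 reaches it, so n = 4.

4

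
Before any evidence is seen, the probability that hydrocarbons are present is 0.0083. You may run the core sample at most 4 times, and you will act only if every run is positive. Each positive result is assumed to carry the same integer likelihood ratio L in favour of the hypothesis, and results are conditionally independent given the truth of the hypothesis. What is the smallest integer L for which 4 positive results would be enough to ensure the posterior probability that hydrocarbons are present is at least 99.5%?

Prior odds = 0.0083/0.9917 = 83/9917.
Target odds = 0.995/0.005 = 199.
Need L⁴ ≥ 199 ÷ (83/9917) = 1973483/83.
12⁴ = 20736 < 1973483/83 ≤ 28561 = 13⁴, so L = 13.

13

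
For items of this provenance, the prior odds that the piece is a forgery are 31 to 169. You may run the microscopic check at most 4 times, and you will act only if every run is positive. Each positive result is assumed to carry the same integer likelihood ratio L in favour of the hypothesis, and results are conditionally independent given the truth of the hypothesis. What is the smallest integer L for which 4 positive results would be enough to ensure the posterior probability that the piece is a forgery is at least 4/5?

Prior odds = 31/169.
Target odds = 0.8/0.2 = 4.
Need L⁴ ≥ 4 ÷ (31/169) = 676/31.
2⁴ = 16 < 676/31 ≤ 81 = 3⁴, so L = 3.

3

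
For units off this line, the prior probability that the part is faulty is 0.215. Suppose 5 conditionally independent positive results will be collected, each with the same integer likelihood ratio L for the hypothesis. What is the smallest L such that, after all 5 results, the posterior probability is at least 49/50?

3

Prior odds = 0.215/0.785 = 43/157.
Target odds = 0.98/0.02 = 49.
Need L⁵ ≥ 49 ÷ (43/157) = 7693/43.
2⁵ = 32 < 7693/43 ≤ 243 = 3⁵, so L = 3.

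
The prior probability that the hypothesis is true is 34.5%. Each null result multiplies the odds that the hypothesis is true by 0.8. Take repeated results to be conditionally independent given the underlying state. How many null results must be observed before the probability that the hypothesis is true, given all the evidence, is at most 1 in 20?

11

Prior odds = 0.345/0.655 = 69/131.
Likelihood ratio per null result = 0.8.
Target posterior odds = 0.05/0.95 = 1/19.
Need (69/131) × 0.8ⁿ ≤ 1/19, i.e. 0.8ⁿ ≤ 131/1311.
0.8¹⁰ = 1048576/9765625 is still above 131/1311 but 0.8¹¹ = 4194304/48828125 is at or below it, so n = 11.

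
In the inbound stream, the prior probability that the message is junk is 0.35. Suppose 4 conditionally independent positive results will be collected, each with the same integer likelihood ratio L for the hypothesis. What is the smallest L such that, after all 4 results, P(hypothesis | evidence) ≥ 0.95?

3

Prior odds = 0.35/0.65 = 7/13.
Target odds = 0.95/0.05 = 19.
Need L⁴ ≥ 19 ÷ (7/13) = 247/7.
2⁴ = 16 < 247/7 ≤ 81 = 3⁴, so L = 3.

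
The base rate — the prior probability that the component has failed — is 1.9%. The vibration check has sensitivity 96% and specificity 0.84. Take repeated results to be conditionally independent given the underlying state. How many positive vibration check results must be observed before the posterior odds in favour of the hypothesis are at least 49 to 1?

5

Prior odds = 0.019/0.981 = 19/981.
False-positive rate = 1 − 0.84 = 0.16; likelihood ratio of a positive = 0.96/0.16 = 6.
Target odds = 49.
Require 6ⁿ ≥ 49 ÷ (19/981) = 48069/19.
6⁴ = 1296 falls short of 48069/19 but 6⁵ = 7776 reaches it, so n = 5.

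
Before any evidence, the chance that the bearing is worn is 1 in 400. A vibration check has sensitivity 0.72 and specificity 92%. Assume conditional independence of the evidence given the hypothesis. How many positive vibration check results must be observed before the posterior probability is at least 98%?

Prior odds = 0.0025/0.9975 = 1/399.
False-positive rate = 1 − 0.92 = 0.08; likelihood ratio of a positive = 0.72/0.08 = 9.
Target odds: 0.98 ÷ 0.02 = 49.
Require 9ⁿ ≥ 49 ÷ (1/399) = 19551.
9⁴ = 6561 falls short of 19551 but 9⁵ = 59049 reaches it, so n = 5.

5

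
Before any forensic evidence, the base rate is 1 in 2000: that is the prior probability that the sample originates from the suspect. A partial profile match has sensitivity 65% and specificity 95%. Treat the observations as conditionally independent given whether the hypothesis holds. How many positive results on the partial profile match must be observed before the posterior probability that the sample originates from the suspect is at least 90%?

Prior odds = 0.0005/0.9995 = 1/1999.
False-positive rate = 1 − 0.95 = 0.05; likelihood ratio of a positive = 0.65/0.05 = 13.
Target posterior odds = 0.9/0.1 = 9.
Require 13ⁿ ≥ 9 ÷ (1/1999) = 17991.
13³ = 2197 falls short of 17991 but 13⁴ = 28561 reaches it, so n = 4.

4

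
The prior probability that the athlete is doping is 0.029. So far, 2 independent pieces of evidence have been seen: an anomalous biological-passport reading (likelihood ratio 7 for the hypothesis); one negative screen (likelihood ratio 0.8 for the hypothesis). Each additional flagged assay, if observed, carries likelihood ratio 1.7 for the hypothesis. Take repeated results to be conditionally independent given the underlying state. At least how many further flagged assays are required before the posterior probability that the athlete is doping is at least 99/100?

Prior odds = 0.029/0.971 = 29/971.
Combined Bayes factor of the evidence already in hand = 7 × 0.8 = 5.6.
Odds after that evidence = (29/971) × 5.6 = 812/4855.
Target odds = 0.99/0.01 = 99.
Need 1.7ⁿ ≥ 99 ÷ (812/4855) = 480645/812.
1.7¹² ≈582.622 falls short of 480645/812 but 1.7¹³ ≈990.458 reaches it, so n = 13.

13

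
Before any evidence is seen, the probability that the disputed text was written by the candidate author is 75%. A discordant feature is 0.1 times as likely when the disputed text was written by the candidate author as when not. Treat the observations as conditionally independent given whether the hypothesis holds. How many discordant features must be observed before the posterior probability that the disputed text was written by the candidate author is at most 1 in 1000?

4

Prior odds = 0.75/0.25 = 3.
Likelihood ratio per discordant feature = 0.1.
Target odds: 0.001 ÷ 0.999 = 1/999.
Need 3 × 0.1ⁿ ≤ 1/999, i.e. 0.1ⁿ ≤ 1/2997.
0.1³ = 0.001 is still above 1/2997 but 0.1⁴ = 0.0001 is at or below it, so n = 4.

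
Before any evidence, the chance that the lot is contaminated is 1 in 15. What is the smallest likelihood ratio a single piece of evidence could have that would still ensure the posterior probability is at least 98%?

Prior odds = (1/15)/(14/15) = 1/14.
Target odds = 0.98/0.02 = 49.
Required Bayes factor = 49 ÷ (1/14) = 686.

686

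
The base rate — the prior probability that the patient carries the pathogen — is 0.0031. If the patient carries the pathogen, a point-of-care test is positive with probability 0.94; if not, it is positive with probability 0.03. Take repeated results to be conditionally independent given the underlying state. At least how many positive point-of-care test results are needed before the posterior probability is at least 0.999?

Prior odds: 0.0031 ÷ 0.9969 = 31/9969.
Likelihood ratio of a positive = 0.94/0.03 = 94/3.
Target odds: 0.999 ÷ 0.001 = 999.
Need (31/9969) × (94/3)ⁿ ≥ 999, i.e. (94/3)ⁿ ≥ 9959031/31.
(94/3)³ = 830584/27 falls short of 9959031/31 but (94/3)⁴ = 78074896/81 reaches it, so n = 4.

4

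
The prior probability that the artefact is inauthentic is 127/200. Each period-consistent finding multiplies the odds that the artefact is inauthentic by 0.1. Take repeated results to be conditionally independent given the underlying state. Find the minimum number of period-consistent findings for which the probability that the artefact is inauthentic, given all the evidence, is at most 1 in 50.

Prior odds = 0.635/0.365 = 127/73.
Likelihood ratio per period-consistent finding = 0.1.
Target posterior odds = 0.02/0.98 = 1/49.
Require 0.1ⁿ ≤ 1/49 ÷ (127/73) = 73/6223.
0.1¹ = 0.1 is still above 73/6223 but 0.1² = 0.01 is at or below it, so n = 2.

2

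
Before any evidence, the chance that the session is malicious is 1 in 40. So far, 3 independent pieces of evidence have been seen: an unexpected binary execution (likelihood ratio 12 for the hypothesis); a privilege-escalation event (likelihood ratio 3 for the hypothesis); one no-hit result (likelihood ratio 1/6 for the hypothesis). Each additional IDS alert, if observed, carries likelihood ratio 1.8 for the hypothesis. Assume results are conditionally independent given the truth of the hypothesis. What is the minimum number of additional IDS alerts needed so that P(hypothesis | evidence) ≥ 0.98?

Prior odds = 0.025/0.975 = 1/39.
Combined Bayes factor of the evidence already in hand = 12 × 3 × (1/6) = 6.
Odds after that evidence = (1/39) × 6 = 2/13.
Target odds = 0.98/0.02 = 49.
Need 1.8ⁿ ≥ 49 ÷ (2/13) = 318.5.
1.8⁹ = 387420489/1953125 falls short of 318.5 but 1.8¹⁰ ≈357.047 reaches it, so n = 10.

10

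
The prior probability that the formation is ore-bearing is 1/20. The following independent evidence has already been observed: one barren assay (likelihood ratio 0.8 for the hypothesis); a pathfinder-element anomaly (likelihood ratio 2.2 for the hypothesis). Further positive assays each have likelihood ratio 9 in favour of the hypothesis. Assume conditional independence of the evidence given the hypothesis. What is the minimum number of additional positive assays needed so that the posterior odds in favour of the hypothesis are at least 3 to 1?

2

Prior odds = 0.05/0.95 = 1/19.
Combined Bayes factor of the evidence already in hand = 0.8 × 2.2 = 1.76.
Odds after that evidence = (1/19) × 1.76 = 44/475.
Target odds = 3.
Need 9ⁿ ≥ 3 ÷ (44/475) = 1425/44.
9¹ = 9 falls short of 1425/44 but 9² = 81 reaches it, so n = 2.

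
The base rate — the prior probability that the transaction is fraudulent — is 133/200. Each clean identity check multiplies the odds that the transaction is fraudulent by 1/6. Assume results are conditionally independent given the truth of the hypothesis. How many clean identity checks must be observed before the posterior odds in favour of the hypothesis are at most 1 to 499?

4

Prior odds: 0.665 ÷ 0.335 = 133/67.
Likelihood ratio per clean identity check = 1/6.
Target odds = 1/499.
Require (1/6)ⁿ ≤ 1/499 ÷ (133/67) = 67/66367.
(1/6)³ = 1/216 is still above 67/66367 but (1/6)⁴ = 1/1296 is at or below it, so n = 4.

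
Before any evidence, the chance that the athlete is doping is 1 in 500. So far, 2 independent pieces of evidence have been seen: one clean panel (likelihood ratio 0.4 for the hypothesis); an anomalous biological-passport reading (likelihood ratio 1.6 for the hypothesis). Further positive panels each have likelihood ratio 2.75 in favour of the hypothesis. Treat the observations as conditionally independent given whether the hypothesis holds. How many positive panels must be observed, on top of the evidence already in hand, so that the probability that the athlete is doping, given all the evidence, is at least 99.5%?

Prior odds = 0.002/0.998 = 1/499.
Combined Bayes factor of the evidence already in hand = 0.4 × 1.6 = 0.64.
Odds after that evidence = (1/499) × 0.64 = 16/12475.
Target odds = 0.995/0.005 = 199.
Need 2.75ⁿ ≥ 199 ÷ (16/12475) = 155157.8125.
2.75¹¹ ≈68023.6 falls short of 155157.8125 but 2.75¹² ≈187065 reaches it, so n = 12.

12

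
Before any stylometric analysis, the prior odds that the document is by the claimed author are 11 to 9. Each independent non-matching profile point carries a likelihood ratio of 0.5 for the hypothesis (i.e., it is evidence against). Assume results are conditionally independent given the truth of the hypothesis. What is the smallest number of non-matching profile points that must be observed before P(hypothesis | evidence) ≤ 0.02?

Prior odds = 11/9.
Likelihood ratio per non-matching profile point = 0.5.
Target odds: 0.02 ÷ 0.98 = 1/49.
Require 0.5ⁿ ≤ 1/49 ÷ (11/9) = 9/539.
0.5⁵ = 0.03125 is still above 9/539 but 0.5⁶ = 0.015625 is at or below it, so n = 6.

6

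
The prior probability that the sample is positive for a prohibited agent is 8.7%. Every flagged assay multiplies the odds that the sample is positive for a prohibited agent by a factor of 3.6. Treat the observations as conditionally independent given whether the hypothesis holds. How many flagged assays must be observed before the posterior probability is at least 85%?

4

Prior odds = 0.087/0.913 = 87/913.
Likelihood ratio per flagged assay = 3.6.
Target odds: 0.85 ÷ 0.15 = 17/3.
Require 3.6ⁿ ≥ 17/3 ÷ (87/913) = 15521/261.
3.6³ = 46.656 falls short of 15521/261 but 3.6⁴ = 167.9616 reaches it, so n = 4.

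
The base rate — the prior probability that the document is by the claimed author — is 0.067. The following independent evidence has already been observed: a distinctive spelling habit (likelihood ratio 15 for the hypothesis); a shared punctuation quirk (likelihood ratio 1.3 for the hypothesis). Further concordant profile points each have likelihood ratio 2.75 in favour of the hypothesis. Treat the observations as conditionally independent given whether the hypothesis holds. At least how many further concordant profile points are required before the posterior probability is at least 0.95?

3

Prior odds = 0.067/0.933 = 67/933.
Combined Bayes factor of the evidence already in hand = 15 × 1.3 = 19.5.
Odds after that evidence = (67/933) × 19.5 = 871/622.
Target odds = 0.95/0.05 = 19.
Need 2.75ⁿ ≥ 19 ÷ (871/622) = 11818/871.
2.75² = 7.5625 falls short of 11818/871 but 2.75³ = 20.796875 reaches it, so n = 3.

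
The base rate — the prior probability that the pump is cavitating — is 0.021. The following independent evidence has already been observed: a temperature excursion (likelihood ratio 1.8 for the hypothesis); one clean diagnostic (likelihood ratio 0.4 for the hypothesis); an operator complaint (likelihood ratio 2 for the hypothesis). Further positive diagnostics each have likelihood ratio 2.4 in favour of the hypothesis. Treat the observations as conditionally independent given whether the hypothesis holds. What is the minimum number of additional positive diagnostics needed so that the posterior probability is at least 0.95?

8

Prior odds = 0.021/0.979 = 21/979.
Combined Bayes factor of the evidence already in hand = 1.8 × 0.4 × 2 = 1.44.
Odds after that evidence = (21/979) × 1.44 = 756/24475.
Target odds = 0.95/0.05 = 19.
Need 2.4ⁿ ≥ 19 ÷ (756/24475) = 465025/756.
2.4⁷ = 35831808/78125 falls short of 465025/756 but 2.4⁸ = 429981696/390625 reaches it, so n = 8.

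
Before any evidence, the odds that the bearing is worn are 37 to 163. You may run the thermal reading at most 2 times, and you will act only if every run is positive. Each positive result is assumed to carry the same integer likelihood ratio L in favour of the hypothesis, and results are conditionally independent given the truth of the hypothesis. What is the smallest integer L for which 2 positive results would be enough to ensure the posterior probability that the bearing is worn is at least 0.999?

67

Prior odds = 37/163.
Target odds = 0.999/0.001 = 999.
Need L² ≥ 999 ÷ (37/163) = 4401.
66² = 4356 < 4401 ≤ 4489 = 67², so L = 67.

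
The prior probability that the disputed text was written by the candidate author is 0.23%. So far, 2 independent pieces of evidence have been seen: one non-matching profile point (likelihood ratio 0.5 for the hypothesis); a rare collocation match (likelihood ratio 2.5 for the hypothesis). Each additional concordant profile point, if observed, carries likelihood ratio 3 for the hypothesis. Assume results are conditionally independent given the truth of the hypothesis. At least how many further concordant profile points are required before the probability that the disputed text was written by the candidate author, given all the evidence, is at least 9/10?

8

Prior odds = 0.0023/0.9977 = 23/9977.
Combined Bayes factor of the evidence already in hand = 0.5 × 2.5 = 1.25.
Odds after that evidence = (23/9977) × 1.25 = 115/39908.
Target odds = 0.9/0.1 = 9.
Need 3ⁿ ≥ 9 ÷ (115/39908) = 359172/115.
3⁷ = 2187 falls short of 359172/115 but 3⁸ = 6561 reaches it, so n = 8.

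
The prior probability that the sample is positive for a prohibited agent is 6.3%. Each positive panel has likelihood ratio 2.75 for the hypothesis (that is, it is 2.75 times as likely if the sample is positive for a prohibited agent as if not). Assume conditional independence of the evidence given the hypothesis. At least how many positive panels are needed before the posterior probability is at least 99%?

8

Prior odds = 0.063/0.937 = 63/937.
Likelihood ratio per positive panel = 2.75.
Target posterior odds = 0.99/0.01 = 99.
Require 2.75ⁿ ≥ 99 ÷ (63/937) = 10307/7.
2.75⁷ = 19487171/16384 falls short of 10307/7 but 2.75⁸ = 214358881/65536 reaches it, so n = 8.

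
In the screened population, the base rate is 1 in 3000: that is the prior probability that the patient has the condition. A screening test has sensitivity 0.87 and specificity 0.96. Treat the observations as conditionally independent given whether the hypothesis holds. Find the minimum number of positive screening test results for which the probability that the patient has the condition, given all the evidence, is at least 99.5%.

5

Prior odds: (1/3000) ÷ (2999/3000) = 1/2999.
False-positive rate = 1 − 0.96 = 0.04; likelihood ratio of a positive = 0.87/0.04 = 21.75.
Target odds: 0.995 ÷ 0.005 = 199.
Need (1/2999) × 21.75ⁿ ≥ 199, i.e. 21.75ⁿ ≥ 596801.
21.75⁴ = 57289761/256 falls short of 596801 but 21.75⁵ ≈4.86739e+06 reaches it, so n = 5.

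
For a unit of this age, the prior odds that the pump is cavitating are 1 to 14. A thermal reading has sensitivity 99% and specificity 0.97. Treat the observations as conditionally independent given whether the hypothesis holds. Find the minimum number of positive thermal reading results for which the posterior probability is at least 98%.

Prior odds = 1/14.
False-positive rate = 1 − 0.97 = 0.03; likelihood ratio of a positive = 0.99/0.03 = 33.
Target odds: 0.98 ÷ 0.02 = 49.
Need (1/14) × 33ⁿ ≥ 49, i.e. 33ⁿ ≥ 686.
33¹ = 33 falls short of 686 but 33² = 1089 reaches it, so n = 2.

2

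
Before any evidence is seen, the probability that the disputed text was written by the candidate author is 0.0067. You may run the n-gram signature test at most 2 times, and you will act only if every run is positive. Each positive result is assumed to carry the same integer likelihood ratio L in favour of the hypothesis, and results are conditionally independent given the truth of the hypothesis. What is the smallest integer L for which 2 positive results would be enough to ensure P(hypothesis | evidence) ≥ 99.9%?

Prior odds = 0.0067/0.9933 = 67/9933.
Target odds = 0.999/0.001 = 999.
Need L² ≥ 999 ÷ (67/9933) = 9923067/67.
384² = 147456 < 9923067/67 ≤ 148225 = 385², so L = 385.

385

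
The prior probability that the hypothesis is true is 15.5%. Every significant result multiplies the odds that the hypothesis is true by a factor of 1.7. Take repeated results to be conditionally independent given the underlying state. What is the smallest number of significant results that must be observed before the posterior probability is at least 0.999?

17

Prior odds = 0.155/0.845 = 31/169.
Likelihood ratio per significant result = 1.7.
Target posterior odds = 0.999/0.001 = 999.
Require 1.7ⁿ ≥ 999 ÷ (31/169) = 168831/31.
1.7¹⁶ ≈4866.12 falls short of 168831/31 but 1.7¹⁷ ≈8272.4 reaches it, so n = 17.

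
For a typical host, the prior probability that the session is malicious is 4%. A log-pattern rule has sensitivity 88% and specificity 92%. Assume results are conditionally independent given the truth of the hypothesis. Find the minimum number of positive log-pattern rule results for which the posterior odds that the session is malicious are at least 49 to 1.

3

Prior odds = 0.04/0.96 = 1/24.
False-positive rate = 1 − 0.92 = 0.08; likelihood ratio of a positive = 0.88/0.08 = 11.
Target odds = 49.
Need (1/24) × 11ⁿ ≥ 49, i.e. 11ⁿ ≥ 1176.
11² = 121 falls short of 1176 but 11³ = 1331 reaches it, so n = 3.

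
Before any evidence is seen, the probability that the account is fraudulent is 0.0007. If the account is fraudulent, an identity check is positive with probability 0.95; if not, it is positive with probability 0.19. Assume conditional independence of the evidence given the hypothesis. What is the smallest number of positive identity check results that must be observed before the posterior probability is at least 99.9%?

Prior odds = 0.0007/0.9993 = 7/9993.
Likelihood ratio of a positive = 0.95/0.19 = 5.
Target odds: 0.999 ÷ 0.001 = 999.
Require 5ⁿ ≥ 999 ÷ (7/9993) = 9983007/7.
5⁸ = 390625 falls short of 9983007/7 but 5⁹ = 1953125 reaches it, so n = 9.

9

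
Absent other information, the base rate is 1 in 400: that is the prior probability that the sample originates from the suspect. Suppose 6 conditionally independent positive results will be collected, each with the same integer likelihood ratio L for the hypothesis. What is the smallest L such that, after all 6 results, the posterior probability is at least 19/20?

Prior odds = 0.0025/0.9975 = 1/399.
Target odds = 0.95/0.05 = 19.
Need L⁶ ≥ 19 ÷ (1/399) = 7581.
4⁶ = 4096 < 7581 ≤ 15625 = 5⁶, so L = 5.

5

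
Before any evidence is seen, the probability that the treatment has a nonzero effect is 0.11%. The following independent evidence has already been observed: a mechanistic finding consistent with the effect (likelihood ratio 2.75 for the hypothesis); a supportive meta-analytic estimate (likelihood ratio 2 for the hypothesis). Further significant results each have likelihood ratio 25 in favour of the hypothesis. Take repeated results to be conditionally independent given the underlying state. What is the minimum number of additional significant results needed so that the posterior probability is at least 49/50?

3

Prior odds = 0.0011/0.9989 = 11/9989.
Combined Bayes factor of the evidence already in hand = 2.75 × 2 = 5.5.
Odds after that evidence = (11/9989) × 5.5 = 121/19978.
Target odds = 0.98/0.02 = 49.
Need 25ⁿ ≥ 49 ÷ (121/19978) = 978922/121.
25² = 625 falls short of 978922/121 but 25³ = 15625 reaches it, so n = 3.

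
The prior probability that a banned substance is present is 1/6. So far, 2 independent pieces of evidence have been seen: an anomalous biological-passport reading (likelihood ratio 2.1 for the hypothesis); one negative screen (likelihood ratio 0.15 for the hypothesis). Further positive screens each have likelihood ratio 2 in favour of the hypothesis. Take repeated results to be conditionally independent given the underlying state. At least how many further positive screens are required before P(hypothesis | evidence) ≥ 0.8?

Prior odds = (1/6)/(5/6) = 0.2.
Combined Bayes factor of the evidence already in hand = 2.1 × 0.15 = 0.315.
Odds after that evidence = 0.2 × 0.315 = 0.063.
Target odds = 0.8/0.2 = 4.
Need 2ⁿ ≥ 4 ÷ 0.063 = 4000/63.
2⁵ = 32 falls short of 4000/63 but 2⁶ = 64 reaches it, so n = 6.

6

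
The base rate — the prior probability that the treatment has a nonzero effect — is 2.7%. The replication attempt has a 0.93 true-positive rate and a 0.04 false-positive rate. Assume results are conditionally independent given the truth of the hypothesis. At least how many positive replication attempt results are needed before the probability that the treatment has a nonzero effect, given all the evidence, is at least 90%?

Prior odds = 0.027/0.973 = 27/973.
Likelihood ratio of a positive result = 0.93/0.04 = 23.25.
Target odds: 0.9 ÷ 0.1 = 9.
Need (27/973) × 23.25ⁿ ≥ 9, i.e. 23.25ⁿ ≥ 973/3.
23.25¹ = 23.25 falls short of 973/3 but 23.25² = 540.5625 reaches it, so n = 2.

2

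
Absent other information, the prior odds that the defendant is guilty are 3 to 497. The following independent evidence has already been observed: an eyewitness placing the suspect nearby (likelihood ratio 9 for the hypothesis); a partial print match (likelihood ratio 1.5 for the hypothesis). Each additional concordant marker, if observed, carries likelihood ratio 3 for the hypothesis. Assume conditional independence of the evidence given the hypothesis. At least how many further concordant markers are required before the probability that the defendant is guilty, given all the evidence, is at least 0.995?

Prior odds = 3/497.
Combined Bayes factor of the evidence already in hand = 9 × 1.5 = 13.5.
Odds after that evidence = (3/497) × 13.5 = 81/994.
Target odds = 0.995/0.005 = 199.
Need 3ⁿ ≥ 199 ÷ (81/994) = 197806/81.
3⁷ = 2187 falls short of 197806/81 but 3⁸ = 6561 reaches it, so n = 8.

8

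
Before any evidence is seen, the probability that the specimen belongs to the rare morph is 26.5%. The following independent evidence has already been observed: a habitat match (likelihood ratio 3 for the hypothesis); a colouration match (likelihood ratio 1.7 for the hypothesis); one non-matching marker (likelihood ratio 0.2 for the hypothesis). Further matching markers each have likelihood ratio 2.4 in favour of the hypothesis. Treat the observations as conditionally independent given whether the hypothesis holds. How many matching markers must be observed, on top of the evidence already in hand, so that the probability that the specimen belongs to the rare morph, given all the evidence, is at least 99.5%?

Prior odds = 0.265/0.735 = 53/147.
Combined Bayes factor of the evidence already in hand = 3 × 1.7 × 0.2 = 1.02.
Odds after that evidence = (53/147) × 1.02 = 901/2450.
Target odds = 0.995/0.005 = 199.
Need 2.4ⁿ ≥ 199 ÷ (901/2450) = 487550/901.
2.4⁷ = 35831808/78125 falls short of 487550/901 but 2.4⁸ = 429981696/390625 reaches it, so n = 8.

8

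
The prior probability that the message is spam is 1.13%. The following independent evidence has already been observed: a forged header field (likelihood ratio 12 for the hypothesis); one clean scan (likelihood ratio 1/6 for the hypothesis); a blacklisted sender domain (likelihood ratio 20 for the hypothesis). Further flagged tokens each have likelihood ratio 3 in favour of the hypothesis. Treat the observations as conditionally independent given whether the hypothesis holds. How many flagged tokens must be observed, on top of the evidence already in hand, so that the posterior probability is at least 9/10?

Prior odds = 0.0113/0.9887 = 113/9887.
Combined Bayes factor of the evidence already in hand = 12 × (1/6) × 20 = 40.
Odds after that evidence = (113/9887) × 40 = 4520/9887.
Target odds = 0.9/0.1 = 9.
Need 3ⁿ ≥ 9 ÷ (4520/9887) = 88983/4520.
3² = 9 falls short of 88983/4520 but 3³ = 27 reaches it, so n = 3.

3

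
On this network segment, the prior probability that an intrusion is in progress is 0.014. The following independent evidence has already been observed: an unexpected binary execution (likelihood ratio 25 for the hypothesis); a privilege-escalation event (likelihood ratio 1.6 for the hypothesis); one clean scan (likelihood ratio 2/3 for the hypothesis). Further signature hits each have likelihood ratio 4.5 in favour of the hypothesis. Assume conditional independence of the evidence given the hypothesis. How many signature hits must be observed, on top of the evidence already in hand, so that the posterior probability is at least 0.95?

Prior odds = 0.014/0.986 = 7/493.
Combined Bayes factor of the evidence already in hand = 25 × 1.6 × (2/3) = 80/3.
Odds after that evidence = (7/493) × 80/3 = 560/1479.
Target odds = 0.95/0.05 = 19.
Need 4.5ⁿ ≥ 19 ÷ (560/1479) = 28101/560.
4.5² = 20.25 falls short of 28101/560 but 4.5³ = 91.125 reaches it, so n = 3.

3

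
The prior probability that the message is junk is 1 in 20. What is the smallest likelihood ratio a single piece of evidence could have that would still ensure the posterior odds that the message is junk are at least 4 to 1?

76

Prior odds = 0.05/0.95 = 1/19.
Target odds = 4.
Required Bayes factor = 4 ÷ (1/19) = 76.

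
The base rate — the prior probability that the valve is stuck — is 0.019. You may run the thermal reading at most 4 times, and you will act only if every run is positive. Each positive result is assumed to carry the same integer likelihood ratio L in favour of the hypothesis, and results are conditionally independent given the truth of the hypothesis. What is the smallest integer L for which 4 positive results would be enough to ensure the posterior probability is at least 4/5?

Prior odds = 0.019/0.981 = 19/981.
Target odds = 0.8/0.2 = 4.
Need L⁴ ≥ 4 ÷ (19/981) = 3924/19.
3⁴ = 81 < 3924/19 ≤ 256 = 4⁴, so L = 4.

4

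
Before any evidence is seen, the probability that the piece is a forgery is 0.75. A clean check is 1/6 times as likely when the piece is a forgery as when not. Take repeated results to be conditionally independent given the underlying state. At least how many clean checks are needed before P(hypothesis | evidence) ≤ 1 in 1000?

5

Prior odds = 0.75/0.25 = 3.
Likelihood ratio per clean check = 1/6.
Target posterior odds = 0.001/0.999 = 1/999.
Require (1/6)ⁿ ≤ 1/999 ÷ 3 = 1/2997.
(1/6)⁴ = 1/1296 is still above 1/2997 but (1/6)⁵ = 1/7776 is at or below it, so n = 5.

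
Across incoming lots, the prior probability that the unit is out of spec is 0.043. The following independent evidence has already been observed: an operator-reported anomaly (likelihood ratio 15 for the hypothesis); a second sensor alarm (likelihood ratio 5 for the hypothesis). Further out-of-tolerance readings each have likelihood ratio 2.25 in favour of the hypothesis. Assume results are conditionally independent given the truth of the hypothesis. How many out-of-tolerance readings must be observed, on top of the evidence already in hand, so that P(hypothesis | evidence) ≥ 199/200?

Prior odds = 0.043/0.957 = 43/957.
Combined Bayes factor of the evidence already in hand = 15 × 5 = 75.
Odds after that evidence = (43/957) × 75 = 1075/319.
Target odds = 0.995/0.005 = 199.
Need 2.25ⁿ ≥ 199 ÷ (1075/319) = 63481/1075.
2.25⁵ = 59049/1024 falls short of 63481/1075 but 2.25⁶ = 531441/4096 reaches it, so n = 6.

6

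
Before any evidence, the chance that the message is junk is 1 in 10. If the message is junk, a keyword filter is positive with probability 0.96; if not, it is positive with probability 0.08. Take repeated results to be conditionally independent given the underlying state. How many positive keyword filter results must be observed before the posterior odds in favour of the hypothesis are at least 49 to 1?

3

Prior odds: 0.1 ÷ 0.9 = 1/9.
Likelihood ratio of a positive = 0.96/0.08 = 12.
Target odds = 49.
Require 12ⁿ ≥ 49 ÷ (1/9) = 441.
12² = 144 falls short of 441 but 12³ = 1728 reaches it, so n = 3.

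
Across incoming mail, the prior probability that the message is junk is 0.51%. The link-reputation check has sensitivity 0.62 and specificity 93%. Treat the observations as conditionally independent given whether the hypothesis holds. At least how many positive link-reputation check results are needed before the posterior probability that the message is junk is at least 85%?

Prior odds = 0.0051/0.9949 = 51/9949.
False-positive rate = 1 − 0.93 = 0.07; likelihood ratio of a positive = 0.62/0.07 = 62/7.
Target posterior odds = 0.85/0.15 = 17/3.
Require (62/7)ⁿ ≥ 17/3 ÷ (51/9949) = 9949/9.
(62/7)³ = 238328/343 falls short of 9949/9 but (62/7)⁴ = 14776336/2401 reaches it, so n = 4.

4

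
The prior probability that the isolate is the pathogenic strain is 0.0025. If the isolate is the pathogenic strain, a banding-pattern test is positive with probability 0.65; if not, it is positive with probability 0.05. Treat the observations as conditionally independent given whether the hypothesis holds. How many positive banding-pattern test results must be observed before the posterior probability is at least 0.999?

6

Prior odds = 0.0025/0.9975 = 1/399.
Likelihood ratio of a positive = 0.65/0.05 = 13.
Target posterior odds = 0.999/0.001 = 999.
Require 13ⁿ ≥ 999 ÷ (1/399) = 398601.
13⁵ = 371293 falls short of 398601 but 13⁶ = 4826809 reaches it, so n = 6.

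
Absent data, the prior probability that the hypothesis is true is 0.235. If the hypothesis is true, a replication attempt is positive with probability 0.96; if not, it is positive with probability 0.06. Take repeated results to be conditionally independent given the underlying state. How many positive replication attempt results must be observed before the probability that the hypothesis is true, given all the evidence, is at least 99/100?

Prior odds: 0.235 ÷ 0.765 = 47/153.
Likelihood ratio of a positive = 0.96/0.06 = 16.
Target posterior odds = 0.99/0.01 = 99.
Require 16ⁿ ≥ 99 ÷ (47/153) = 15147/47.
16² = 256 falls short of 15147/47 but 16³ = 4096 reaches it, so n = 3.

3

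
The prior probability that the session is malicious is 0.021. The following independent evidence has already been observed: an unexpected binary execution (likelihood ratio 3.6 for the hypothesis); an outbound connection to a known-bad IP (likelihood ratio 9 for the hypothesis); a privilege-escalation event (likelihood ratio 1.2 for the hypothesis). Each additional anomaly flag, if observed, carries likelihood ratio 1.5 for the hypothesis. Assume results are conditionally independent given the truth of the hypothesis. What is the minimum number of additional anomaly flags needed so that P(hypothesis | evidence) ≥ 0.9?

Prior odds = 0.021/0.979 = 21/979.
Combined Bayes factor of the evidence already in hand = 3.6 × 9 × 1.2 = 38.88.
Odds after that evidence = (21/979) × 38.88 = 20412/24475.
Target odds = 0.9/0.1 = 9.
Need 1.5ⁿ ≥ 9 ÷ (20412/24475) = 24475/2268.
1.5⁵ = 7.59375 falls short of 24475/2268 but 1.5⁶ = 11.390625 reaches it, so n = 6.

6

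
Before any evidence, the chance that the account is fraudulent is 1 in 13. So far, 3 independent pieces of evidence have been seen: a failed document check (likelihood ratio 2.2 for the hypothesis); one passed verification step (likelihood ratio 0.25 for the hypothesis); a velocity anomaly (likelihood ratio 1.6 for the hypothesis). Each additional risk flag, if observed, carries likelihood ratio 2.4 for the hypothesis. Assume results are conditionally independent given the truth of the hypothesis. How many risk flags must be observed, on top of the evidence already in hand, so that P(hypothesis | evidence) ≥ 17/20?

5

Prior odds = (1/13)/(12/13) = 1/12.
Combined Bayes factor of the evidence already in hand = 2.2 × 0.25 × 1.6 = 0.88.
Odds after that evidence = (1/12) × 0.88 = 11/150.
Target odds = 0.85/0.15 = 17/3.
Need 2.4ⁿ ≥ 17/3 ÷ (11/150) = 850/11.
2.4⁴ = 33.1776 falls short of 850/11 but 2.4⁵ = 79.62624 reaches it, so n = 5.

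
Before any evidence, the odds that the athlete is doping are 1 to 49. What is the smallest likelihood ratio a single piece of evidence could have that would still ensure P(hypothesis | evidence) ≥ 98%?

Prior odds = 1/49.
Target odds = 0.98/0.02 = 49.
Required Bayes factor = 49 ÷ (1/49) = 2401.

2401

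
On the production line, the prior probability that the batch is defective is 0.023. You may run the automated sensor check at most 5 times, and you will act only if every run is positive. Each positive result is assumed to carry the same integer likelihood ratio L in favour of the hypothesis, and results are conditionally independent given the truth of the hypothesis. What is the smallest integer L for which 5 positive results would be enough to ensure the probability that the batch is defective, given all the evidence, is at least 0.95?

Prior odds = 0.023/0.977 = 23/977.
Target odds = 0.95/0.05 = 19.
Need L⁵ ≥ 19 ÷ (23/977) = 18563/23.
3⁵ = 243 < 18563/23 ≤ 1024 = 4⁵, so L = 4.

4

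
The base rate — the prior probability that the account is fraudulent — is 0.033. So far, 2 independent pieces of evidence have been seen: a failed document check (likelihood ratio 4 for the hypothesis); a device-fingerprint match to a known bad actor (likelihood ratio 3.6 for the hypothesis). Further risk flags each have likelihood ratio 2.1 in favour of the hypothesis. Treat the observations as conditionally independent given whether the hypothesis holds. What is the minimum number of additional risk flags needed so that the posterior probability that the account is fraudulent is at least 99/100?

8

Prior odds = 0.033/0.967 = 33/967.
Combined Bayes factor of the evidence already in hand = 4 × 3.6 = 14.4.
Odds after that evidence = (33/967) × 14.4 = 2376/4835.
Target odds = 0.99/0.01 = 99.
Need 2.1ⁿ ≥ 99 ÷ (2376/4835) = 4835/24.
2.1⁷ ≈180.109 falls short of 4835/24 but 2.1⁸ ≈378.229 reaches it, so n = 8.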